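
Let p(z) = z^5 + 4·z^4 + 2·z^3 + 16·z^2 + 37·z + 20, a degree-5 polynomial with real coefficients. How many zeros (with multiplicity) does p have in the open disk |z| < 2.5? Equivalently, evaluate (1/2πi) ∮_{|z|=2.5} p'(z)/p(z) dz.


The zeros of p are: (1 + 2i), (1 - 2i), -4, -1, -1.
Their magnitudes are: 2.236, 2.236, 4, 1, 1.
Zeros with |z| < R = 2.5: (1 + 2i), (1 - 2i), -1, -1.
Count = 4.
By the argument principle, (1/2πi) ∮_{|z|=R} p'(z)/p(z) dz equals exactly this count.

Number of zeros inside |z| < 2.5: 4.


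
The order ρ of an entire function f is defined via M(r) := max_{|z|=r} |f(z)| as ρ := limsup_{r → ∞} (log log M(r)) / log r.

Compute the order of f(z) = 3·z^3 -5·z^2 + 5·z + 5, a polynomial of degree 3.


|f(z)| ≤ Σ|c_k|·r^k = O(r^3) as r → ∞. Polynomial growth is O(e^{r^ε}) for every ε > 0 (since r^3/e^{r^ε} → 0), so ρ ≤ ε for all ε > 0, i.e. ρ = 0. Every nonconstant polynomial has order 0.
Therefore ρ = 0.

Order ρ = 0.


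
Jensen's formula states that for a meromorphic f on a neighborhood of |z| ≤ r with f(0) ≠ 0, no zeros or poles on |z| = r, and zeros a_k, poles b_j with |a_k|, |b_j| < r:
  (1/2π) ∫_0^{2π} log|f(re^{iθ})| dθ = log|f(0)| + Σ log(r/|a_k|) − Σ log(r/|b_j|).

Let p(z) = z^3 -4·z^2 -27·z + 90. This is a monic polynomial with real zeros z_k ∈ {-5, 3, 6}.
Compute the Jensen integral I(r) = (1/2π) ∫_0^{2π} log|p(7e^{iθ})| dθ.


Zeros: -5, 3, 6; r = 7.
Inside |z| < r: -5, 3, 6. Outside (|z| ≥ r): ∅.
p(0) = 90, so log|p(0)| = log(90) = 4.4998.
Apply Jensen: I(r) = log|p(0)| + Σ_k log(r/|z_k|), summed over zeros inside |z| < r.
  log(r/|z_k|) for z_k = -5: log(7/5) = 0.3365
  log(r/|z_k|) for z_k = 3: log(7/3) = 0.8473
  log(r/|z_k|) for z_k = 6: log(7/6) = 0.1542
Sum over inside zeros: 1.3379.
I(r) = log|p(0)| + (inside sum) = 4.4998 + 1.3379 = 5.8377.
Closed form (all zeros inside, monic): I(r) = n·log(r) = 3·log(7) = 5.8377. ✓

I(r) ≈ 5.8377.


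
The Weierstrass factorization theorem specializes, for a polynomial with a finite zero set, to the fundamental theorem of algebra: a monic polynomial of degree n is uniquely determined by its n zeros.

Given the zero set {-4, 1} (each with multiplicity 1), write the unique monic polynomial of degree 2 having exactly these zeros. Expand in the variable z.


The polynomial is p(z) = ∏_{α ∈ S} (z − α), where S = {-4, 1}.
Expanding the product yields: p(z) = z^2 + 3·z -4.
The resulting polynomial has degree 2 and real coefficients as required.

p(z) = z^2 + 3·z -4.


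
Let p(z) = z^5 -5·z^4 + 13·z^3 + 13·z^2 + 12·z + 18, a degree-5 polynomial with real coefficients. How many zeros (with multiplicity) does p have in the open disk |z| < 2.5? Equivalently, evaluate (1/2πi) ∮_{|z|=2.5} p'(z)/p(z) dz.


The zeros of p are: (3 + 3i), (3 - 3i), (0 + 1i), (0 - 1i), -1.
Their magnitudes are: 4.243, 4.243, 1, 1, 1.
Zeros with |z| < R = 2.5: (0 + 1i), (0 - 1i), -1.
Count = 3.
By the argument principle, (1/2πi) ∮_{|z|=R} p'(z)/p(z) dz equals exactly this count.

Number of zeros inside |z| < 2.5: 3.


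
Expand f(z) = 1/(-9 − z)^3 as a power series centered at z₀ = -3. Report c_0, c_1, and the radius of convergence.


Let w = z − z₀, so z = z₀ + w.
Then -9 − z = -9 − (z₀ + w) = (-9 − z₀) − w = -6 − w.
f(z) = 1/(-6 − w)^3 = (1/(-6)^3) · (1 − w/(-6))^{−3}.
By the binomial series (1−u)^{−3} = Σ_{n≥0} C(n+2, 2) u^n for |u|<1, with u = w/(-6):
  c_n = C(n+2, 2) / (-6)^(n+3).
  c_0 = 1/(-6)^3 = -1/216.
  c_1 = 3/(-6)^4 = 1/432.
The series is valid for |w/d| < 1, i.e. |z − z₀| < |d|.
Radius of convergence: R = |-9 − z₀| = |-6| = 6 (distance from z₀ to the singularity z = -9).

c_0 = -1/216, c_1 = 1/432; R = 6.


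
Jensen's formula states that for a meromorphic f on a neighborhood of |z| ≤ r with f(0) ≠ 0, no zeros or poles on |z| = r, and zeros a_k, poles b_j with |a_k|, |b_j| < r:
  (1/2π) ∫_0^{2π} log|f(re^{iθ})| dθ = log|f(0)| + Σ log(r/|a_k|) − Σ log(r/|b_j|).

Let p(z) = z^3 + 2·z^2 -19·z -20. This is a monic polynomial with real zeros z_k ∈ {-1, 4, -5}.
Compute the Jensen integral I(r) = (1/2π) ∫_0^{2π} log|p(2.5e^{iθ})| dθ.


Zeros: -5, -1, 4; r = 2.5.
Inside |z| < r: -1. Outside (|z| ≥ r): -5, 4.
p(0) = -20, so log|p(0)| = log(20) = 2.9957.
Apply Jensen: I(r) = log|p(0)| + Σ_k log(r/|z_k|), summed over zeros inside |z| < r.
  log(r/|z_k|) for z_k = -1: log(2.5/1) = 0.9163
  Outside zeros (-5, 4) contribute nothing to the Jensen sum.
Sum over inside zeros: 0.9163.
I(r) = log|p(0)| + (inside sum) = 2.9957 + 0.9163 = 3.9120.
Note: since some zeros are outside |z| ≤ r, the simplified n·log(r) form does NOT apply — only the inside zeros contribute.

I(r) ≈ 3.9120.


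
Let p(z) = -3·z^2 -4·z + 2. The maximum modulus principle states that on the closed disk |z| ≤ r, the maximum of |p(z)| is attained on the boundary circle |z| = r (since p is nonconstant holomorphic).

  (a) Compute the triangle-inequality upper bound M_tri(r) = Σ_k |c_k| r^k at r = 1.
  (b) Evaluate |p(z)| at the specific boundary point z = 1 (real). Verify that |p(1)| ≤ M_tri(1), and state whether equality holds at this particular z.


Coefficients: c_0 = 2, c_1 = -4, c_2 = -3. Radius r = 1.
Part (a). Triangle bound: M_tri(r) = Σ_k |c_k| r^k
  = |2|·1^0 + |-4|·1^1 + |-3|·1^2
  = 2 + 4 + 3 = 9.
This bounds M(r) := max_{|z|=r} |p(z)| from above; equality holds iff all terms c_k z^k can be made to align in phase at a single z on |z|=r.
Part (b). At z = 1 (real, on the circle |z| = r):
  p(1) = (2)·1^0 + (-4)·1^1 + (-3)·1^2 = -5.
  |p(1)| = 5.
Check: |p(1)| = 5 ≤ 9 = M_tri(1). ✓ Equality does not hold at z = 1 (the coefficients have mixed signs, so the terms do not all align in phase there).

M_tri(1) = 9; |p(1)| = 5; equality at z=1: no.


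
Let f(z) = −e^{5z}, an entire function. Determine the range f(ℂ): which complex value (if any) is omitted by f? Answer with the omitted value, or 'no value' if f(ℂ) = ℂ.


Little Picard bounds the complement of f(ℂ) to at most one point.
e^{5z} is never zero on ℂ, so -1·e^{5z} takes every value in ℂ ∖ {0}. Adding 0 shifts the range to ℂ ∖ {0}. Thus f omits exactly the value 0.

Omitted value: 0.


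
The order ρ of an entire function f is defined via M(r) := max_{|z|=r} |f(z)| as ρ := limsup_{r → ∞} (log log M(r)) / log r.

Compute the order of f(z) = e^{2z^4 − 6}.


|e^{2z^4 − 6}| = e^{Re(2·z^4) + -6} ≤ e^{2|z|^4 + -6} = e^{2r^4 + -6} on |z| = r, so ρ ≤ 4. Choosing z on |z|=r so that 2·z^4 is real positive (always possible by picking arg z appropriately) gives |f(z)| = e^{2r^4 + -6}, matching the bound. The additive constant -6 does not affect log log M(r) ~ 4·log r. Hence ρ = 4.
Therefore ρ = 4.

Order ρ = 4.


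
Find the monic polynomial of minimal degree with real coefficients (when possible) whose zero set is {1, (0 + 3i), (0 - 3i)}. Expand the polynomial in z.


The polynomial is p(z) = ∏_{α ∈ S} (z − α), where S = {1, (0 + 3i), (0 - 3i)}.
Expanding the product yields: p(z) = z^3 -z^2 + 9·z -9.
Note conjugate pairs combine to real quadratics: (z − (0+3i))(z − (0−3i)) = z² + 9.
The resulting polynomial has degree 3 and real coefficients as required.

p(z) = z^3 -z^2 + 9·z -9.


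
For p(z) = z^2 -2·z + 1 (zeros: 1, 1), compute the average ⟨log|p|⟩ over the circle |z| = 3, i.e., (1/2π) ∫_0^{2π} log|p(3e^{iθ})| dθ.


Zeros: 1, 1; r = 3.
Inside |z| < r: 1, 1. Outside (|z| ≥ r): ∅.
p(0) = 1, so log|p(0)| = log(1) = 0.0000.
Apply Jensen: I(r) = log|p(0)| + Σ_k log(r/|z_k|), summed over zeros inside |z| < r.
  log(r/|z_k|) for z_k = 1: log(3/1) = 1.0986
  log(r/|z_k|) for z_k = 1: log(3/1) = 1.0986
Sum over inside zeros: 2.1972.
I(r) = log|p(0)| + (inside sum) = 0.0000 + 2.1972 = 2.1972.
Closed form (all zeros inside, monic): I(r) = n·log(r) = 2·log(3) = 2.1972. ✓

I(r) ≈ 2.1972.


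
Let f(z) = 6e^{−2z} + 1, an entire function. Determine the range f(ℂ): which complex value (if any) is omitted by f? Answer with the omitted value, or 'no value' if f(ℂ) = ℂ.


Little Picard bounds the complement of f(ℂ) to at most one point.
e^{−2z} is never zero on ℂ, so 6·e^{−2z} takes every value in ℂ ∖ {0}. Adding 1 shifts the range to ℂ ∖ {1}. Thus f omits exactly the value 1.

Omitted value: 1.


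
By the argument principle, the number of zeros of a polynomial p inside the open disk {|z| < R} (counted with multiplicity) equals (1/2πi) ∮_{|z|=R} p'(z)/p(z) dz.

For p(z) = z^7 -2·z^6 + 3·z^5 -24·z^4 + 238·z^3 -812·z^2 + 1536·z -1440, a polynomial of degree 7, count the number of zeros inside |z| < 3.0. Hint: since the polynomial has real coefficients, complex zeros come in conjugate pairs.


The zeros of p are: 2, (1 + 2i), (1 - 2i), (2 + 2i), (2 - 2i), (-3 + 3i), (-3 - 3i).
Their magnitudes are: 2, 2.236, 2.236, 2.828, 2.828, 4.243, 4.243.
Zeros with |z| < R = 3.0: 2, (1 + 2i), (1 - 2i), (2 + 2i), (2 - 2i).
Count = 5.
By the argument principle, (1/2πi) ∮_{|z|=R} p'(z)/p(z) dz equals exactly this count.

Number of zeros inside |z| < 3.0: 5.


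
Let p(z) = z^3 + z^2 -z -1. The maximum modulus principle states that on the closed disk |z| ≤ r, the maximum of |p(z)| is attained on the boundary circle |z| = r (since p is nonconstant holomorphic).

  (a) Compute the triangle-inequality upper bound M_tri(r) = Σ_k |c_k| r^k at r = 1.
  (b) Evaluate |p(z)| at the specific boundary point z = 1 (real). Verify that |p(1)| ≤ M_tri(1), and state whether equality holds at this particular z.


Coefficients: c_0 = -1, c_1 = -1, c_2 = 1, c_3 = 1. Radius r = 1.
Part (a). Triangle bound: M_tri(r) = Σ_k |c_k| r^k
  = |-1|·1^0 + |-1|·1^1 + |1|·1^2 + |1|·1^3
  = 1 + 1 + 1 + 1 = 4.
This bounds M(r) := max_{|z|=r} |p(z)| from above; equality holds iff all terms c_k z^k can be made to align in phase at a single z on |z|=r.
Part (b). At z = 1 (real, on the circle |z| = r):
  p(1) = (-1)·1^0 + (-1)·1^1 + (1)·1^2 + (1)·1^3 = 0.
  |p(1)| = 0.
Check: |p(1)| = 0 ≤ 4 = M_tri(1). ✓ Equality does not hold at z = 1 (the coefficients have mixed signs, so the terms do not all align in phase there).

M_tri(1) = 4; |p(1)| = 0; equality at z=1: no.


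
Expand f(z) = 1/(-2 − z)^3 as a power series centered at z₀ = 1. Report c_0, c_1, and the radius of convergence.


Let w = z − z₀, so z = z₀ + w.
Then -2 − z = -2 − (z₀ + w) = (-2 − z₀) − w = -3 − w.
f(z) = 1/(-3 − w)^3 = (1/(-3)^3) · (1 − w/(-3))^{−3}.
By the binomial series (1−u)^{−3} = Σ_{n≥0} C(n+2, 2) u^n for |u|<1, with u = w/(-3):
  c_n = C(n+2, 2) / (-3)^(n+3).
  c_0 = 1/(-3)^3 = -1/27.
  c_1 = 3/(-3)^4 = 1/27.
The series is valid for |w/d| < 1, i.e. |z − z₀| < |d|.
Radius of convergence: R = |-2 − z₀| = |-3| = 3 (distance from z₀ to the singularity z = -2).

c_0 = -1/27, c_1 = 1/27; R = 3.


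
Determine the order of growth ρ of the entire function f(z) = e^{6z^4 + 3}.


|e^{6z^4 + 3}| = e^{Re(6·z^4) + 3} ≤ e^{6|z|^4 + 3} = e^{6r^4 + 3} on |z| = r, so ρ ≤ 4. Choosing z on |z|=r so that 6·z^4 is real positive (always possible by picking arg z appropriately) gives |f(z)| = e^{6r^4 + 3}, matching the bound. The additive constant 3 does not affect log log M(r) ~ 4·log r. Hence ρ = 4.
Therefore ρ = 4.

Order ρ = 4.


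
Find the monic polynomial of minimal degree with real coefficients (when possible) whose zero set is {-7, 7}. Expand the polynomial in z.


The polynomial is p(z) = ∏_{α ∈ S} (z − α), where S = {-7, 7}.
Expanding the product yields: p(z) = z^2 -49.
The resulting polynomial has degree 2 and real coefficients as required.

p(z) = z^2 -49.


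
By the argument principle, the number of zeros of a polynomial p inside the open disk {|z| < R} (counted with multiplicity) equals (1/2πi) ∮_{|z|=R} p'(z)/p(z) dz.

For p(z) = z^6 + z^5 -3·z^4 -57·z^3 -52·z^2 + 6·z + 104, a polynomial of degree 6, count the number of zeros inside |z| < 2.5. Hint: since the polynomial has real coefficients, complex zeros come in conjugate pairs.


The zeros of p are: (-1 + 1i), (-1 - 1i), 4, (-2 + 3i), (-2 - 3i), 1.
Their magnitudes are: 1.414, 1.414, 4, 3.606, 3.606, 1.
Zeros with |z| < R = 2.5: (-1 + 1i), (-1 - 1i), 1.
Count = 3.
By the argument principle, (1/2πi) ∮_{|z|=R} p'(z)/p(z) dz equals exactly this count.

Number of zeros inside |z| < 2.5: 3.


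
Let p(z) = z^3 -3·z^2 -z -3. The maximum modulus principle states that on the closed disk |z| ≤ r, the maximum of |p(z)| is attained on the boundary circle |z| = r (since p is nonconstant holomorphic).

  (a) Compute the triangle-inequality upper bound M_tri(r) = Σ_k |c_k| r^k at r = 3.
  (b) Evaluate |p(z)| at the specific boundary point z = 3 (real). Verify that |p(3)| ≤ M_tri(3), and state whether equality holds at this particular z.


Coefficients: c_0 = -3, c_1 = -1, c_2 = -3, c_3 = 1. Radius r = 3.
Part (a). Triangle bound: M_tri(r) = Σ_k |c_k| r^k
  = |-3|·3^0 + |-1|·3^1 + |-3|·3^2 + |1|·3^3
  = 3 + 3 + 27 + 27 = 60.
This bounds M(r) := max_{|z|=r} |p(z)| from above; equality holds iff all terms c_k z^k can be made to align in phase at a single z on |z|=r.
Part (b). At z = 3 (real, on the circle |z| = r):
  p(3) = (-3)·3^0 + (-1)·3^1 + (-3)·3^2 + (1)·3^3 = -6.
  |p(3)| = 6.
Check: |p(3)| = 6 ≤ 60 = M_tri(3). ✓ Equality does not hold at z = 3 (the coefficients have mixed signs, so the terms do not all align in phase there).

M_tri(3) = 60; |p(3)| = 6; equality at z=3: no.


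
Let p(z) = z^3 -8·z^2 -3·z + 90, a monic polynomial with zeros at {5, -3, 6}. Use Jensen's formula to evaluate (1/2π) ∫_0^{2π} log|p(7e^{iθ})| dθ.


Zeros: -3, 5, 6; r = 7.
Inside |z| < r: -3, 5, 6. Outside (|z| ≥ r): ∅.
p(0) = 90, so log|p(0)| = log(90) = 4.4998.
Apply Jensen: I(r) = log|p(0)| + Σ_k log(r/|z_k|), summed over zeros inside |z| < r.
  log(r/|z_k|) for z_k = 5: log(7/5) = 0.3365
  log(r/|z_k|) for z_k = -3: log(7/3) = 0.8473
  log(r/|z_k|) for z_k = 6: log(7/6) = 0.1542
Sum over inside zeros: 1.3379.
I(r) = log|p(0)| + (inside sum) = 4.4998 + 1.3379 = 5.8377.
Closed form (all zeros inside, monic): I(r) = n·log(r) = 3·log(7) = 5.8377. ✓

I(r) ≈ 5.8377.


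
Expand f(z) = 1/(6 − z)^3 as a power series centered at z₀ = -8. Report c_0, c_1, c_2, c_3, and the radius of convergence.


Let w = z − z₀, so z = z₀ + w.
Then 6 − z = 6 − (z₀ + w) = (6 − z₀) − w = 14 − w.
f(z) = 1/(14 − w)^3 = (1/(14)^3) · (1 − w/(14))^{−3}.
By the binomial series (1−u)^{−3} = Σ_{n≥0} C(n+2, 2) u^n for |u|<1, with u = w/(14):
  c_n = C(n+2, 2) / (14)^(n+3).
  c_0 = 1/(14)^3 = 1/2744.
  c_1 = 3/(14)^4 = 3/38416.
  c_2 = 6/(14)^5 = 3/268912.
  c_3 = 10/(14)^6 = 5/3764768.
The series is valid for |w/d| < 1, i.e. |z − z₀| < |d|.
Radius of convergence: R = |6 − z₀| = |14| = 14 (distance from z₀ to the singularity z = 6).

c_0 = 1/2744, c_1 = 3/38416, c_2 = 3/268912, c_3 = 5/3764768; R = 14.


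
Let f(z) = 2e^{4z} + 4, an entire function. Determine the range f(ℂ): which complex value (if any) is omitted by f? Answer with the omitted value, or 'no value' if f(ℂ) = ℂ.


Little Picard bounds the complement of f(ℂ) to at most one point.
e^{4z} is never zero on ℂ, so 2·e^{4z} takes every value in ℂ ∖ {0}. Adding 4 shifts the range to ℂ ∖ {4}. Thus f omits exactly the value 4.

Omitted value: 4.


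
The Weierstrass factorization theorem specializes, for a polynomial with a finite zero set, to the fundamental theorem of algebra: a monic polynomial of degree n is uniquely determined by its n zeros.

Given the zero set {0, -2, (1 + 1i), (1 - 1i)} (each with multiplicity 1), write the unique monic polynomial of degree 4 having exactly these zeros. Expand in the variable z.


The polynomial is p(z) = ∏_{α ∈ S} (z − α), where S = {0, -2, (1 + 1i), (1 - 1i)}.
Expanding the product yields: p(z) = z^4 -2·z^2 + 4·z.
Note conjugate pairs combine to real quadratics: (z − (1+1i))(z − (1−1i)) = z² − 2z + 2.
The resulting polynomial has degree 4 and real coefficients as required.

p(z) = z^4 -2·z^2 + 4·z.


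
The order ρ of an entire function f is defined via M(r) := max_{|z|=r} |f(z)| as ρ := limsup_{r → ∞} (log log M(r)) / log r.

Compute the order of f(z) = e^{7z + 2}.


|e^{7z + 2}| = e^{Re(7·z) + 2} ≤ e^{7|z|^1 + 2} = e^{7r^1 + 2} on |z| = r, so ρ ≤ 1. Choosing z on |z|=r so that 7·z is real positive (always possible by picking arg z appropriately) gives |f(z)| = e^{7r^1 + 2}, matching the bound. The additive constant 2 does not affect log log M(r) ~ 1·log r. Hence ρ = 1.
Therefore ρ = 1.

Order ρ = 1.


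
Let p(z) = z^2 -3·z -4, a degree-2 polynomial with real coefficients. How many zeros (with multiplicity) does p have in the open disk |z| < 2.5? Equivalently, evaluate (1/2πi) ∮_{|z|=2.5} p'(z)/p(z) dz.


The zeros of p are: -1, 4.
Their magnitudes are: 1, 4.
Zeros with |z| < R = 2.5: -1.
Count = 1.
By the argument principle, (1/2πi) ∮_{|z|=R} p'(z)/p(z) dz equals exactly this count.

Number of zeros inside |z| < 2.5: 1.


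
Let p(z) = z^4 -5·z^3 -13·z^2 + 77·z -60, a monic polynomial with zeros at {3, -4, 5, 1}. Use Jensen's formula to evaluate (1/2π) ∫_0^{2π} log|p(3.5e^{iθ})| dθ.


Zeros: -4, 1, 3, 5; r = 3.5.
Inside |z| < r: 1, 3. Outside (|z| ≥ r): -4, 5.
p(0) = -60, so log|p(0)| = log(60) = 4.0943.
Apply Jensen: I(r) = log|p(0)| + Σ_k log(r/|z_k|), summed over zeros inside |z| < r.
  log(r/|z_k|) for z_k = 3: log(3.5/3) = 0.1542
  log(r/|z_k|) for z_k = 1: log(3.5/1) = 1.2528
  Outside zeros (-4, 5) contribute nothing to the Jensen sum.
Sum over inside zeros: 1.4069.
I(r) = log|p(0)| + (inside sum) = 4.0943 + 1.4069 = 5.5013.
Note: since some zeros are outside |z| ≤ r, the simplified n·log(r) form does NOT apply — only the inside zeros contribute.

I(r) ≈ 5.5013.


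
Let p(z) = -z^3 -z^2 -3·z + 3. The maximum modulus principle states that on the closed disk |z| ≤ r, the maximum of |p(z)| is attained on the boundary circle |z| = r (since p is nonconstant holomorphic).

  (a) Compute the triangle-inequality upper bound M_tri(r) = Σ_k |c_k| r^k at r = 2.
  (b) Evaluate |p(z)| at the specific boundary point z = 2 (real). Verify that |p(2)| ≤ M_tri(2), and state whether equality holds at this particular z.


Coefficients: c_0 = 3, c_1 = -3, c_2 = -1, c_3 = -1. Radius r = 2.
Part (a). Triangle bound: M_tri(r) = Σ_k |c_k| r^k
  = |3|·2^0 + |-3|·2^1 + |-1|·2^2 + |-1|·2^3
  = 3 + 6 + 4 + 8 = 21.
This bounds M(r) := max_{|z|=r} |p(z)| from above; equality holds iff all terms c_k z^k can be made to align in phase at a single z on |z|=r.
Part (b). At z = 2 (real, on the circle |z| = r):
  p(2) = (3)·2^0 + (-3)·2^1 + (-1)·2^2 + (-1)·2^3 = -15.
  |p(2)| = 15.
Check: |p(2)| = 15 ≤ 21 = M_tri(2). ✓ Equality does not hold at z = 2 (the coefficients have mixed signs, so the terms do not all align in phase there).

M_tri(2) = 21; |p(2)| = 15; equality at z=2: no.


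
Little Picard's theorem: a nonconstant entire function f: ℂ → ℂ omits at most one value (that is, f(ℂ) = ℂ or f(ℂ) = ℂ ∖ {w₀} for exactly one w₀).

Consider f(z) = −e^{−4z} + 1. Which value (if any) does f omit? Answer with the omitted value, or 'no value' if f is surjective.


Little Picard bounds the complement of f(ℂ) to at most one point.
e^{−4z} is never zero on ℂ, so -1·e^{−4z} takes every value in ℂ ∖ {0}. Adding 1 shifts the range to ℂ ∖ {1}. Thus f omits exactly the value 1.

Omitted value: 1.


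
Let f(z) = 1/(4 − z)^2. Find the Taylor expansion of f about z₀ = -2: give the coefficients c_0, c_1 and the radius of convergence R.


Let w = z − z₀, so z = z₀ + w.
Then 4 − z = 4 − (z₀ + w) = (4 − z₀) − w = 6 − w.
f(z) = 1/(6 − w)^2 = (1/(6)^2) · (1 − w/(6))^{−2}.
By the binomial series (1−u)^{−2} = Σ_{n≥0} C(n+1, 1) u^n for |u|<1, with u = w/(6):
  c_n = C(n+1, 1) / (6)^(n+2).
  c_0 = 1/(6)^2 = 1/36.
  c_1 = 2/(6)^3 = 1/108.
The series is valid for |w/d| < 1, i.e. |z − z₀| < |d|.
Radius of convergence: R = |4 − z₀| = |6| = 6 (distance from z₀ to the singularity z = 4).

c_0 = 1/36, c_1 = 1/108; R = 6.


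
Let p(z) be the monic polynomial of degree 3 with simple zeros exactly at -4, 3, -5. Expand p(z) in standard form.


The polynomial is p(z) = ∏_{α ∈ S} (z − α), where S = {-4, 3, -5}.
Expanding the product yields: p(z) = z^3 + 6·z^2 -7·z -60.
The resulting polynomial has degree 3 and real coefficients as required.

p(z) = z^3 + 6·z^2 -7·z -60.


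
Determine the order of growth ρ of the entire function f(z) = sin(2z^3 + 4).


Write sin(w) = (e^{iw} ± e^{−iw})/(2 or 2i), so |sin(w)| ≤ e^{|w|}. With w = 2z^3 + 4, |w| ≤ 2r^3 + 4 on |z|=r, giving M(r) ≤ e^{2r^3 + 4} and ρ ≤ 3. For the lower bound, choose z on |z|=r with 2z^3 purely imaginary of modulus 2r^3; then |sin(2z^3 + 4)| grows like e^{2r^3}/2, so ρ ≥ 3. Hence ρ = 3.
Therefore ρ = 3.

Order ρ = 3.


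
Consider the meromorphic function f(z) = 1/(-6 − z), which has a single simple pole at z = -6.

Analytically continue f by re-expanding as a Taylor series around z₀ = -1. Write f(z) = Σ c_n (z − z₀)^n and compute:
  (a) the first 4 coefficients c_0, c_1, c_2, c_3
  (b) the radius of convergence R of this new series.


Let w = z − z₀, so z = z₀ + w.
Then -6 − z = -6 − (z₀ + w) = (-6 − z₀) − w = -5 − w.
f(z) = 1/(-5 − w) = (1/(-5)) · 1/(1 − w/(-5)) = Σ_{n≥0} w^n / (-5)^(n+1).
So c_n = 1/(-5)^(n+1):
  c_0 = 1/(-5)^1 = -1/5.
  c_1 = 1/(-5)^2 = 1/25.
  c_2 = 1/(-5)^3 = -1/125.
  c_3 = 1/(-5)^4 = 1/625.
The series is valid for |w/d| < 1, i.e. |z − z₀| < |d|.
Radius of convergence: R = |-6 − z₀| = |-5| = 5 (distance from z₀ to the singularity z = -6).

c_0 = -1/5, c_1 = 1/25, c_2 = -1/125, c_3 = 1/625; R = 5.


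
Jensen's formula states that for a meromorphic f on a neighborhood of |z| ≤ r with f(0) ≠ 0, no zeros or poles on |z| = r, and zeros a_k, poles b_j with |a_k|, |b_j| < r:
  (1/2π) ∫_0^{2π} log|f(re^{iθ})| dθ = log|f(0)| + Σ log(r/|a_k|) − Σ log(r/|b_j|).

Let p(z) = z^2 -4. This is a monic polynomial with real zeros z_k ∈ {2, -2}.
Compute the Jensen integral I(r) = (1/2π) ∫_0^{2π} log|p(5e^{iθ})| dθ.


Zeros: -2, 2; r = 5.
Inside |z| < r: -2, 2. Outside (|z| ≥ r): ∅.
p(0) = -4, so log|p(0)| = log(4) = 1.3863.
Apply Jensen: I(r) = log|p(0)| + Σ_k log(r/|z_k|), summed over zeros inside |z| < r.
  log(r/|z_k|) for z_k = 2: log(5/2) = 0.9163
  log(r/|z_k|) for z_k = -2: log(5/2) = 0.9163
Sum over inside zeros: 1.8326.
I(r) = log|p(0)| + (inside sum) = 1.3863 + 1.8326 = 3.2189.
Closed form (all zeros inside, monic): I(r) = n·log(r) = 2·log(5) = 3.2189. ✓

I(r) ≈ 3.2189.


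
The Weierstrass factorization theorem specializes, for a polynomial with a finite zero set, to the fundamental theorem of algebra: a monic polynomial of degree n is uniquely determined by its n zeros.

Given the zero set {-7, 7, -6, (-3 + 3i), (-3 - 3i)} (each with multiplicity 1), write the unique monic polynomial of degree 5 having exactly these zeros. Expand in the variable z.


The polynomial is p(z) = ∏_{α ∈ S} (z − α), where S = {-7, 7, -6, (-3 + 3i), (-3 - 3i)}.
Expanding the product yields: p(z) = z^5 + 12·z^4 + 5·z^3 -480·z^2 -2646·z -5292.
Note conjugate pairs combine to real quadratics: (z − (-3+3i))(z − (-3−3i)) = z² + 6z + 18.
The resulting polynomial has degree 5 and real coefficients as required.

p(z) = z^5 + 12·z^4 + 5·z^3 -480·z^2 -2646·z -5292.


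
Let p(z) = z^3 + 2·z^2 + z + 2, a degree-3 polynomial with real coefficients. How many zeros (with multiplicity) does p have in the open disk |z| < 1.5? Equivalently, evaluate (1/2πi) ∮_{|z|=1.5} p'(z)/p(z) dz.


The zeros of p are: -2, (0 + 1i), (0 - 1i).
Their magnitudes are: 2, 1, 1.
Zeros with |z| < R = 1.5: (0 + 1i), (0 - 1i).
Count = 2.
By the argument principle, (1/2πi) ∮_{|z|=R} p'(z)/p(z) dz equals exactly this count.

Number of zeros inside |z| < 1.5: 2.


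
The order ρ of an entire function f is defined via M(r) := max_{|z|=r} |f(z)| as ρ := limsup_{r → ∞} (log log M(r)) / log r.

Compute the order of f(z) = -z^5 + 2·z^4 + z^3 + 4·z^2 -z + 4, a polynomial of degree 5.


|f(z)| ≤ Σ|c_k|·r^k = O(r^5) as r → ∞. Polynomial growth is O(e^{r^ε}) for every ε > 0 (since r^5/e^{r^ε} → 0), so ρ ≤ ε for all ε > 0, i.e. ρ = 0. Every nonconstant polynomial has order 0.
Therefore ρ = 0.

Order ρ = 0.


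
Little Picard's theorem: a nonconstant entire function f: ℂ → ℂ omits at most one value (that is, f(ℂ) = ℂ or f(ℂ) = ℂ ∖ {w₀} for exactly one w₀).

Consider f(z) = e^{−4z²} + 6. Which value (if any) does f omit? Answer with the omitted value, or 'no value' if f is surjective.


Little Picard bounds the complement of f(ℂ) to at most one point.
The exponent g(z) = −4z² is a nonconstant polynomial, hence surjective onto ℂ. So e^{g(z)} takes every value in {e^w : w ∈ ℂ} = ℂ ∖ {0}. Adding 6 shifts the range to ℂ ∖ {6}. f omits exactly 6.

Omitted value: 6.


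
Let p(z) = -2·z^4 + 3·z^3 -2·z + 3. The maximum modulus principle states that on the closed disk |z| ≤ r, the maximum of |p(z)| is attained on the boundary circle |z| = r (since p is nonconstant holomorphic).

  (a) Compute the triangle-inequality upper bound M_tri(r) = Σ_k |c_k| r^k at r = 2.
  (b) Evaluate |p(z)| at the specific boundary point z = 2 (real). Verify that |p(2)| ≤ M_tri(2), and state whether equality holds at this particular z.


Coefficients: c_0 = 3, c_1 = -2, c_2 = 0, c_3 = 3, c_4 = -2. Radius r = 2.
Part (a). Triangle bound: M_tri(r) = Σ_k |c_k| r^k
  = |3|·2^0 + |-2|·2^1 + |0|·2^2 + |3|·2^3 + |-2|·2^4
  = 3 + 4 + 0 + 24 + 32 = 63.
This bounds M(r) := max_{|z|=r} |p(z)| from above; equality holds iff all terms c_k z^k can be made to align in phase at a single z on |z|=r.
Part (b). At z = 2 (real, on the circle |z| = r):
  p(2) = (3)·2^0 + (-2)·2^1 + (0)·2^2 + (3)·2^3 + (-2)·2^4 = -9.
  |p(2)| = 9.
Check: |p(2)| = 9 ≤ 63 = M_tri(2). ✓ Equality does not hold at z = 2 (the coefficients have mixed signs, so the terms do not all align in phase there).

M_tri(2) = 63; |p(2)| = 9; equality at z=2: no.


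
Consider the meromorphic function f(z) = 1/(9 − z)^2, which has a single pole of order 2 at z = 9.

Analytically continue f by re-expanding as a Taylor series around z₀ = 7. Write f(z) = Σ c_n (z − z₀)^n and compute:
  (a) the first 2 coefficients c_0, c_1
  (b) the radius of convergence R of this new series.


Let w = z − z₀, so z = z₀ + w.
Then 9 − z = 9 − (z₀ + w) = (9 − z₀) − w = 2 − w.
f(z) = 1/(2 − w)^2 = (1/(2)^2) · (1 − w/(2))^{−2}.
By the binomial series (1−u)^{−2} = Σ_{n≥0} C(n+1, 1) u^n for |u|<1, with u = w/(2):
  c_n = C(n+1, 1) / (2)^(n+2).
  c_0 = 1/(2)^2 = 1/4.
  c_1 = 2/(2)^3 = 1/4.
The series is valid for |w/d| < 1, i.e. |z − z₀| < |d|.
Radius of convergence: R = |9 − z₀| = |2| = 2 (distance from z₀ to the singularity z = 9).

c_0 = 1/4, c_1 = 1/4; R = 2.


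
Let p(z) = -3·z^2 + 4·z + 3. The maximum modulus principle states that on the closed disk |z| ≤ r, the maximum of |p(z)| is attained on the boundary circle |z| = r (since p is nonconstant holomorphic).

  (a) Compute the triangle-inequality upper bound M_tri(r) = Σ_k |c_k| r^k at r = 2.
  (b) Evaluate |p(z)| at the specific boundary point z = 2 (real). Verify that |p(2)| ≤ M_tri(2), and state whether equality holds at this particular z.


Coefficients: c_0 = 3, c_1 = 4, c_2 = -3. Radius r = 2.
Part (a). Triangle bound: M_tri(r) = Σ_k |c_k| r^k
  = |3|·2^0 + |4|·2^1 + |-3|·2^2
  = 3 + 8 + 12 = 23.
This bounds M(r) := max_{|z|=r} |p(z)| from above; equality holds iff all terms c_k z^k can be made to align in phase at a single z on |z|=r.
Part (b). At z = 2 (real, on the circle |z| = r):
  p(2) = (3)·2^0 + (4)·2^1 + (-3)·2^2 = -1.
  |p(2)| = 1.
Check: |p(2)| = 1 ≤ 23 = M_tri(2). ✓ Equality does not hold at z = 2 (the coefficients have mixed signs, so the terms do not all align in phase there).

M_tri(2) = 23; |p(2)| = 1; equality at z=2: no.


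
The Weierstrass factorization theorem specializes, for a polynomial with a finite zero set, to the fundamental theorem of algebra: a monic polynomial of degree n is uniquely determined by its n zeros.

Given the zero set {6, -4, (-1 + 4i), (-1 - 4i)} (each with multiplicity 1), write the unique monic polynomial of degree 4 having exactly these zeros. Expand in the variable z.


The polynomial is p(z) = ∏_{α ∈ S} (z − α), where S = {6, -4, (-1 + 4i), (-1 - 4i)}.
Expanding the product yields: p(z) = z^4 -11·z^2 -82·z -408.
Note conjugate pairs combine to real quadratics: (z − (-1+4i))(z − (-1−4i)) = z² + 2z + 17.
The resulting polynomial has degree 4 and real coefficients as required.

p(z) = z^4 -11·z^2 -82·z -408.


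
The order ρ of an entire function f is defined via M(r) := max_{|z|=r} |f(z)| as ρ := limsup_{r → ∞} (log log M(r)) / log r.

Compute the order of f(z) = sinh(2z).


sinh(w) is a linear combination of e^{iw} and e^{−iw} (or e^w, e^{−w} in the hyperbolic case), so |sinh(w)| ≤ e^{|w|}. With w = 2z, |w| ≤ 2|z| + 0 = 2r + 0 on |z| = r, giving M(r) ≤ e^{2r + 0}, so ρ ≤ 1. On a suitable ray (z = it for sin/cos; z = t for sinh/cosh, t real → ∞), |sinh(2z)| grows like e^{2|t|}/2, so ρ ≥ 1. Hence ρ = 1.
Therefore ρ = 1.

Order ρ = 1.


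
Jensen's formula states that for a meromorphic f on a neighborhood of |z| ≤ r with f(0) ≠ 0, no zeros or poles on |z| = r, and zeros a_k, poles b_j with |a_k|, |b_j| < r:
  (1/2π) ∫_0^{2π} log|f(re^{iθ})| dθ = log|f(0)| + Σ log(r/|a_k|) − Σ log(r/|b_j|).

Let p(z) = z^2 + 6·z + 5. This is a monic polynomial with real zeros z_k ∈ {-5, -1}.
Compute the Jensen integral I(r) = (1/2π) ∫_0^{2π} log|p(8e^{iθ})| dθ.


Zeros: -5, -1; r = 8.
Inside |z| < r: -5, -1. Outside (|z| ≥ r): ∅.
p(0) = 5, so log|p(0)| = log(5) = 1.6094.
Apply Jensen: I(r) = log|p(0)| + Σ_k log(r/|z_k|), summed over zeros inside |z| < r.
  log(r/|z_k|) for z_k = -5: log(8/5) = 0.4700
  log(r/|z_k|) for z_k = -1: log(8/1) = 2.0794
Sum over inside zeros: 2.5494.
I(r) = log|p(0)| + (inside sum) = 1.6094 + 2.5494 = 4.1589.
Closed form (all zeros inside, monic): I(r) = n·log(r) = 2·log(8) = 4.1589. ✓

I(r) ≈ 4.1589.


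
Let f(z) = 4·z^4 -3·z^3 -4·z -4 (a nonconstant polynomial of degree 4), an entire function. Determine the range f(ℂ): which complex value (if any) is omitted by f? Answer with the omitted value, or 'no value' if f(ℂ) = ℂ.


Little Picard bounds the complement of f(ℂ) to at most one point.
For every w ∈ ℂ, the equation p(z) − w = 0 is a nonconstant polynomial in z and hence has at least one root by the fundamental theorem of algebra. So p is surjective onto ℂ, omitting no value.

Omitted value: no value.


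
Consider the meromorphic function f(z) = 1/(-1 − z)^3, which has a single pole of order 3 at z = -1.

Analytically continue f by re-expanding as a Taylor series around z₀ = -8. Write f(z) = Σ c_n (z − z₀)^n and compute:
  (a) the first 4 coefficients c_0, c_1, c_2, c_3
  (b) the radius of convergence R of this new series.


Let w = z − z₀, so z = z₀ + w.
Then -1 − z = -1 − (z₀ + w) = (-1 − z₀) − w = 7 − w.
f(z) = 1/(7 − w)^3 = (1/(7)^3) · (1 − w/(7))^{−3}.
By the binomial series (1−u)^{−3} = Σ_{n≥0} C(n+2, 2) u^n for |u|<1, with u = w/(7):
  c_n = C(n+2, 2) / (7)^(n+3).
  c_0 = 1/(7)^3 = 1/343.
  c_1 = 3/(7)^4 = 3/2401.
  c_2 = 6/(7)^5 = 6/16807.
  c_3 = 10/(7)^6 = 10/117649.
The series is valid for |w/d| < 1, i.e. |z − z₀| < |d|.
Radius of convergence: R = |-1 − z₀| = |7| = 7 (distance from z₀ to the singularity z = -1).

c_0 = 1/343, c_1 = 3/2401, c_2 = 6/16807, c_3 = 10/117649; R = 7.


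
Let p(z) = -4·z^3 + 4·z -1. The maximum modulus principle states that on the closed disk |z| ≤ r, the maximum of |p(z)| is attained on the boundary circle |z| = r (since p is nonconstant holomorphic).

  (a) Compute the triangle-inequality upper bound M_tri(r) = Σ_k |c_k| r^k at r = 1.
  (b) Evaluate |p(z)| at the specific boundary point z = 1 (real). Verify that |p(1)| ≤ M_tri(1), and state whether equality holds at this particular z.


Coefficients: c_0 = -1, c_1 = 4, c_2 = 0, c_3 = -4. Radius r = 1.
Part (a). Triangle bound: M_tri(r) = Σ_k |c_k| r^k
  = |-1|·1^0 + |4|·1^1 + |0|·1^2 + |-4|·1^3
  = 1 + 4 + 0 + 4 = 9.
This bounds M(r) := max_{|z|=r} |p(z)| from above; equality holds iff all terms c_k z^k can be made to align in phase at a single z on |z|=r.
Part (b). At z = 1 (real, on the circle |z| = r):
  p(1) = (-1)·1^0 + (4)·1^1 + (0)·1^2 + (-4)·1^3 = -1.
  |p(1)| = 1.
Check: |p(1)| = 1 ≤ 9 = M_tri(1). ✓ Equality does not hold at z = 1 (the coefficients have mixed signs, so the terms do not all align in phase there).

M_tri(1) = 9; |p(1)| = 1; equality at z=1: no.


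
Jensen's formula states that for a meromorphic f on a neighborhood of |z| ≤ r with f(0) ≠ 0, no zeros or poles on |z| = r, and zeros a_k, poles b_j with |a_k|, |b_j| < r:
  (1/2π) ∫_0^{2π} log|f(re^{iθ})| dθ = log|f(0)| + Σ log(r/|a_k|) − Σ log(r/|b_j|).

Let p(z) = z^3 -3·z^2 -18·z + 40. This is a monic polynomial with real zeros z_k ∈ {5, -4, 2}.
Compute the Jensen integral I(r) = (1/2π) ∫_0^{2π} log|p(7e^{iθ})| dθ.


Zeros: -4, 2, 5; r = 7.
Inside |z| < r: -4, 2, 5. Outside (|z| ≥ r): ∅.
p(0) = 40, so log|p(0)| = log(40) = 3.6889.
Apply Jensen: I(r) = log|p(0)| + Σ_k log(r/|z_k|), summed over zeros inside |z| < r.
  log(r/|z_k|) for z_k = 5: log(7/5) = 0.3365
  log(r/|z_k|) for z_k = -4: log(7/4) = 0.5596
  log(r/|z_k|) for z_k = 2: log(7/2) = 1.2528
Sum over inside zeros: 2.1489.
I(r) = log|p(0)| + (inside sum) = 3.6889 + 2.1489 = 5.8377.
Closed form (all zeros inside, monic): I(r) = n·log(r) = 3·log(7) = 5.8377. ✓

I(r) ≈ 5.8377.


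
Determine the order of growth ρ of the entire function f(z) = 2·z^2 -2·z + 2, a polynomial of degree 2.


|f(z)| ≤ Σ|c_k|·r^k = O(r^2) as r → ∞. Polynomial growth is O(e^{r^ε}) for every ε > 0 (since r^2/e^{r^ε} → 0), so ρ ≤ ε for all ε > 0, i.e. ρ = 0. Every nonconstant polynomial has order 0.
Therefore ρ = 0.

Order ρ = 0.


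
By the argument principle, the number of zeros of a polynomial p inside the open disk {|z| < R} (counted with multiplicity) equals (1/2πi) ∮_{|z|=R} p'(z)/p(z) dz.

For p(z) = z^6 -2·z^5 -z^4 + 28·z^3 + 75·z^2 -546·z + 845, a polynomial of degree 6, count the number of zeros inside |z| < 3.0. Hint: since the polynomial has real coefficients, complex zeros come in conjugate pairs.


The zeros of p are: (-3 + 2i), (-3 - 2i), (2 + 3i), (2 - 3i), (2 + 1i), (2 - 1i).
Their magnitudes are: 3.606, 3.606, 3.606, 3.606, 2.236, 2.236.
Zeros with |z| < R = 3.0: (2 + 1i), (2 - 1i).
Count = 2.
By the argument principle, (1/2πi) ∮_{|z|=R} p'(z)/p(z) dz equals exactly this count.

Number of zeros inside |z| < 3.0: 2.


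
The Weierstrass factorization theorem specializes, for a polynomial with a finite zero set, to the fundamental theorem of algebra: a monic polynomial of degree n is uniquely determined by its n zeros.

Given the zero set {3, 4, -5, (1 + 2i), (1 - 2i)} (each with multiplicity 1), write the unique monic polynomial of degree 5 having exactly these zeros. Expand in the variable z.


The polynomial is p(z) = ∏_{α ∈ S} (z − α), where S = {3, 4, -5, (1 + 2i), (1 - 2i)}.
Expanding the product yields: p(z) = z^5 -4·z^4 -14·z^3 + 96·z^2 -235·z + 300.
Note conjugate pairs combine to real quadratics: (z − (1+2i))(z − (1−2i)) = z² − 2z + 5.
The resulting polynomial has degree 5 and real coefficients as required.

p(z) = z^5 -4·z^4 -14·z^3 + 96·z^2 -235·z + 300.


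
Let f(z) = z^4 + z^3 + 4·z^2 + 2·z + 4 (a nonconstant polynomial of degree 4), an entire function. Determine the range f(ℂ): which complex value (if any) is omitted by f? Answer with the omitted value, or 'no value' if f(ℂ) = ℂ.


Little Picard bounds the complement of f(ℂ) to at most one point.
For every w ∈ ℂ, the equation p(z) − w = 0 is a nonconstant polynomial in z and hence has at least one root by the fundamental theorem of algebra. So p is surjective onto ℂ, omitting no value.

Omitted value: no value.


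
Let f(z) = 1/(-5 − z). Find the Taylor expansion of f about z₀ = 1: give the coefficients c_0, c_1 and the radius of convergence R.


Let w = z − z₀, so z = z₀ + w.
Then -5 − z = -5 − (z₀ + w) = (-5 − z₀) − w = -6 − w.
f(z) = 1/(-6 − w) = (1/(-6)) · 1/(1 − w/(-6)) = Σ_{n≥0} w^n / (-6)^(n+1).
So c_n = 1/(-6)^(n+1):
  c_0 = 1/(-6)^1 = -1/6.
  c_1 = 1/(-6)^2 = 1/36.
The series is valid for |w/d| < 1, i.e. |z − z₀| < |d|.
Radius of convergence: R = |-5 − z₀| = |-6| = 6 (distance from z₀ to the singularity z = -5).

c_0 = -1/6, c_1 = 1/36; R = 6.


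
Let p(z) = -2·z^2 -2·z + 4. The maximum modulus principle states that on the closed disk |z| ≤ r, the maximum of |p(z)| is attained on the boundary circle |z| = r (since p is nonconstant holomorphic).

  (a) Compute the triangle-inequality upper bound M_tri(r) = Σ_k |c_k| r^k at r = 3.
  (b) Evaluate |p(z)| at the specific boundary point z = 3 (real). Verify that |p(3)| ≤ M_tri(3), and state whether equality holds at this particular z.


Coefficients: c_0 = 4, c_1 = -2, c_2 = -2. Radius r = 3.
Part (a). Triangle bound: M_tri(r) = Σ_k |c_k| r^k
  = |4|·3^0 + |-2|·3^1 + |-2|·3^2
  = 4 + 6 + 18 = 28.
This bounds M(r) := max_{|z|=r} |p(z)| from above; equality holds iff all terms c_k z^k can be made to align in phase at a single z on |z|=r.
Part (b). At z = 3 (real, on the circle |z| = r):
  p(3) = (4)·3^0 + (-2)·3^1 + (-2)·3^2 = -20.
  |p(3)| = 20.
Check: |p(3)| = 20 ≤ 28 = M_tri(3). ✓ Equality does not hold at z = 3 (the coefficients have mixed signs, so the terms do not all align in phase there).

M_tri(3) = 28; |p(3)| = 20; equality at z=3: no.


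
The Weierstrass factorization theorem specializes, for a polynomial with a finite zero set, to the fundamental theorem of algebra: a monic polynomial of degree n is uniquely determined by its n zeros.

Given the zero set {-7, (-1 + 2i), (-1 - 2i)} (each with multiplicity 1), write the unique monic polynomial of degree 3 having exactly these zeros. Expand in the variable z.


The polynomial is p(z) = ∏_{α ∈ S} (z − α), where S = {-7, (-1 + 2i), (-1 - 2i)}.
Expanding the product yields: p(z) = z^3 + 9·z^2 + 19·z + 35.
Note conjugate pairs combine to real quadratics: (z − (-1+2i))(z − (-1−2i)) = z² + 2z + 5.
The resulting polynomial has degree 3 and real coefficients as required.

p(z) = z^3 + 9·z^2 + 19·z + 35.


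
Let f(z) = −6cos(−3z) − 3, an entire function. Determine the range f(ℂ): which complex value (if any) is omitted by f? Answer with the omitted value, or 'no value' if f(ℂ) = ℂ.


Little Picard bounds the complement of f(ℂ) to at most one point.
cos is entire and surjective onto ℂ: for every w ∈ ℂ, cos(ζ) = w has a solution ζ ∈ ℂ (e.g., via the complex inverse arccos). With ζ = −3z this gives z = ζ/(-3). Then -6·cos(−3z) takes every value in -6·ℂ = ℂ, and adding -3 is a bijection of ℂ. So f is surjective and omits no value. (Note: only on the real line is cos bounded by [−1, 1].)

Omitted value: no value.


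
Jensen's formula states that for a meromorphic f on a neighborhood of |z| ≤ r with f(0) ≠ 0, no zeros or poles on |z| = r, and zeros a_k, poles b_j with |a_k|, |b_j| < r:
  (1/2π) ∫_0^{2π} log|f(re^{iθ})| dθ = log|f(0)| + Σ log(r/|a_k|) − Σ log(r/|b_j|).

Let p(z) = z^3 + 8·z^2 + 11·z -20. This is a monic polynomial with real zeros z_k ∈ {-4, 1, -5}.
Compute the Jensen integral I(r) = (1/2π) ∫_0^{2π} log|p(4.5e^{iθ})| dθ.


Zeros: -5, -4, 1; r = 4.5.
Inside |z| < r: -4, 1. Outside (|z| ≥ r): -5.
p(0) = -20, so log|p(0)| = log(20) = 2.9957.
Apply Jensen: I(r) = log|p(0)| + Σ_k log(r/|z_k|), summed over zeros inside |z| < r.
  log(r/|z_k|) for z_k = -4: log(4.5/4) = 0.1178
  log(r/|z_k|) for z_k = 1: log(4.5/1) = 1.5041
  Outside zeros (-5) contribute nothing to the Jensen sum.
Sum over inside zeros: 1.6219.
I(r) = log|p(0)| + (inside sum) = 2.9957 + 1.6219 = 4.6176.
Note: since some zeros are outside |z| ≤ r, the simplified n·log(r) form does NOT apply — only the inside zeros contribute.

I(r) ≈ 4.6176.
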